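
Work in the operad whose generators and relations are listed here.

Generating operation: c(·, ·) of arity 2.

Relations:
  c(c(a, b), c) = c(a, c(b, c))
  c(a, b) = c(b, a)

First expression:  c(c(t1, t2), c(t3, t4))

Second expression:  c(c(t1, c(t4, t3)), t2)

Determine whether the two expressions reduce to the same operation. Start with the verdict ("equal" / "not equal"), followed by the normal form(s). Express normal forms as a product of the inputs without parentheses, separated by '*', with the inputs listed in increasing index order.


equal — both sides give t1 * t2 * t3 * t4

The first expression, normalized: t1 * t2 * t3 * t4
The second expression, normalized: t1 * t2 * t3 * t4
Identical normal forms: equal.


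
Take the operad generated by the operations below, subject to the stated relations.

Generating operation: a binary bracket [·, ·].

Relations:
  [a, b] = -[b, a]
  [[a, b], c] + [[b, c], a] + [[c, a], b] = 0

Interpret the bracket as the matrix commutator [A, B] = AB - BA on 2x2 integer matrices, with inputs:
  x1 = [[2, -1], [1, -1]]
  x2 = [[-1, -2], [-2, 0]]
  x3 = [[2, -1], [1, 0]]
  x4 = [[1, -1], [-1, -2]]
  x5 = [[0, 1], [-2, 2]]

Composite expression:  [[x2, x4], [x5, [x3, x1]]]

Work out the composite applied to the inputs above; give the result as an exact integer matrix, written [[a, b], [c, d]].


[[0, -42], [-42, 0]]

[x2, x4] = [[0, 7], [-7, 0]]
[x3, x1] = [[0, 1], [1, 0]]
[x5, [x3, x1]] = [[3, -2], [2, -3]]
[[x2, x4], [x5, [x3, x1]]] = [[0, -42], [-42, 0]]


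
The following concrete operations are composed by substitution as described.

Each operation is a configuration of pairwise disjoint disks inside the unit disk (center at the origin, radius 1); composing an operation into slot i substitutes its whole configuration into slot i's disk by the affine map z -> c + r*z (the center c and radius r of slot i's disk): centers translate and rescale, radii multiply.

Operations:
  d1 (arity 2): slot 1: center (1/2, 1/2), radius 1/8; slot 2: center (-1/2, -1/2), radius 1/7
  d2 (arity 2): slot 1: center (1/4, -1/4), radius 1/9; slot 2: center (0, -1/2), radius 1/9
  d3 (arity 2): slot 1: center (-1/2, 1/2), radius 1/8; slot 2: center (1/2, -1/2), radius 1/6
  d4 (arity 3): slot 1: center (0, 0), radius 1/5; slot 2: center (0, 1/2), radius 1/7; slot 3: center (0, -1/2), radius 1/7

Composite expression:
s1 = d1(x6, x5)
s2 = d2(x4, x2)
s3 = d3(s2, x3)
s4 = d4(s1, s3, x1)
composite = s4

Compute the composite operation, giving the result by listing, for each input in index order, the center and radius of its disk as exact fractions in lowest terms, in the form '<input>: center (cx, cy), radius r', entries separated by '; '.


x1: center (0, -1/2), radius 1/7; x2: center (-1/14, 9/16), radius 1/504; x3: center (1/14, 3/7), radius 1/42; x4: center (-15/224, 127/224), radius 1/504; x5: center (-1/10, -1/10), radius 1/35; x6: center (1/10, 1/10), radius 1/40

Each x-disk chains the slot maps above it in d4; radii multiply.
tracing x6 down its 2-map path: center (1/10, 1/10), radius 1/40
tracing x5 down its 2-map path: center (-1/10, -1/10), radius 1/35
tracing x4 down its 3-map path: center (-15/224, 127/224), radius 1/504
tracing x2 down its 3-map path: center (-1/14, 9/16), radius 1/504
tracing x3 down its 2-map path: center (1/14, 3/7), radius 1/42
tracing x1 down its 1-map path: center (0, -1/2), radius 1/7


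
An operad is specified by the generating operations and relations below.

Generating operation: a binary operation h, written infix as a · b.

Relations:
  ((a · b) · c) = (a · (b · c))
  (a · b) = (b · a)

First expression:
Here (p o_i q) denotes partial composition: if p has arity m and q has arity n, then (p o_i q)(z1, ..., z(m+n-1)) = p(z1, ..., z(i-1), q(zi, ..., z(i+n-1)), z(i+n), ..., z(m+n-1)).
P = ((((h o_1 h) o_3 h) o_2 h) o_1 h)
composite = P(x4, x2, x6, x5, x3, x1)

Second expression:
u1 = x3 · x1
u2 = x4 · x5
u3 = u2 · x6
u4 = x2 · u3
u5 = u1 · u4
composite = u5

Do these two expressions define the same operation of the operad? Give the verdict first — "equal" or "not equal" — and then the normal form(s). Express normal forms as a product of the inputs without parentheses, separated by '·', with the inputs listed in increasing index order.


Normal form of the first expression: x1 · x2 · x3 · x4 · x5 · x6
Normal form of the second expression: x1 · x2 · x3 · x4 · x5 · x6
The normal forms match — equal.

equal — both sides give x1 · x2 · x3 · x4 · x5 · x6


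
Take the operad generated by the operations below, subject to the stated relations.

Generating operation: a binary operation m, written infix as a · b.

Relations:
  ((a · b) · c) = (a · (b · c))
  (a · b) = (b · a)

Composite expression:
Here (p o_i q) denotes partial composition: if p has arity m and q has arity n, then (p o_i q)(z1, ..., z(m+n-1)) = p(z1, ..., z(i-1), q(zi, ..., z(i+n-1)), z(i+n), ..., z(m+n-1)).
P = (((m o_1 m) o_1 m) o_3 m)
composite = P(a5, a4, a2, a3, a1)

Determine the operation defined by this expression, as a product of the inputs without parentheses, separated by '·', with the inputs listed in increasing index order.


a1 · a2 · a3 · a4 · a5

Any arrangement under m is one operation, so sort the a-inputs.
(a5 · a4) linearizes to a5 · a4
(a2 · a3) linearizes to a2 · a3
((a5 · a4) · (a2 · a3)) linearizes to a5 · a4 · a2 · a3
(((a5 · a4) · (a2 · a3)) · a1) linearizes to a5 · a4 · a2 · a3 · a1
reordering the factors by index: a1 · a2 · a3 · a4 · a5


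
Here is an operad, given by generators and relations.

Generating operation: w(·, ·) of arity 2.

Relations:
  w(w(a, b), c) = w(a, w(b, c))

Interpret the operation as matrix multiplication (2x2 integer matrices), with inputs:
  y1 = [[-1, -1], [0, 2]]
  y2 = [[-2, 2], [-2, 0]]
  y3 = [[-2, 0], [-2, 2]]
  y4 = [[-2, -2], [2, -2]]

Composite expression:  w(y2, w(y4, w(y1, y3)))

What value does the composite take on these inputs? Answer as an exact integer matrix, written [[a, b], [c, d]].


[[32, -16], [0, 8]]

w(y1, y3) = [[4, -2], [-4, 4]]
w(y4, w(y1, y3)) = [[0, -4], [16, -12]]
w(y2, w(y4, w(y1, y3))) = [[32, -16], [0, 8]]


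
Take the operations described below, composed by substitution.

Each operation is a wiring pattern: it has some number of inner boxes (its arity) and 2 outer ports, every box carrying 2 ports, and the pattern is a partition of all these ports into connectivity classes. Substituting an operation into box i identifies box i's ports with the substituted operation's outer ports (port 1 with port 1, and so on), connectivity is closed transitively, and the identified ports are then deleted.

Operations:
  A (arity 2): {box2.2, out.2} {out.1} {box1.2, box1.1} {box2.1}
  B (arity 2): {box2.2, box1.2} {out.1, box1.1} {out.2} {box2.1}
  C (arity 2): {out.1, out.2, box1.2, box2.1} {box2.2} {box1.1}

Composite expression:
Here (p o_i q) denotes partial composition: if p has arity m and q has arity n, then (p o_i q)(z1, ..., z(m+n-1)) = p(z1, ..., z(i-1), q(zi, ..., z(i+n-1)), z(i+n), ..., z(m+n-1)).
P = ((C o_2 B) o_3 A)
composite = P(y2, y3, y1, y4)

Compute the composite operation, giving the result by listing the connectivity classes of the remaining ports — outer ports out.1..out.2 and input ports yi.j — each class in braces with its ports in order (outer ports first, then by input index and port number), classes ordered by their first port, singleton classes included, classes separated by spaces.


{out.1, out.2, y2.2, y3.1} {y1.1, y1.2} {y2.1} {y3.2, y4.2} {y4.1}

Reachability decides: close wires over C-identified ports.
the subtree at A composes to {out.1} {out.2, y4.2} {y1.1, y1.2} {y4.1} on (y1, y4); out.j = own outer ports
the subtree at B composes to {out.1, y3.1} {out.2} {y1.1, y1.2} {y3.2, y4.2} {y4.1} on (y3, y1, y4); out.j = own outer ports
the subtree at C composes to {out.1, out.2, y2.2, y3.1} {y1.1, y1.2} {y2.1} {y3.2, y4.2} {y4.1} on (y2, y3, y1, y4); out.j = own outer ports


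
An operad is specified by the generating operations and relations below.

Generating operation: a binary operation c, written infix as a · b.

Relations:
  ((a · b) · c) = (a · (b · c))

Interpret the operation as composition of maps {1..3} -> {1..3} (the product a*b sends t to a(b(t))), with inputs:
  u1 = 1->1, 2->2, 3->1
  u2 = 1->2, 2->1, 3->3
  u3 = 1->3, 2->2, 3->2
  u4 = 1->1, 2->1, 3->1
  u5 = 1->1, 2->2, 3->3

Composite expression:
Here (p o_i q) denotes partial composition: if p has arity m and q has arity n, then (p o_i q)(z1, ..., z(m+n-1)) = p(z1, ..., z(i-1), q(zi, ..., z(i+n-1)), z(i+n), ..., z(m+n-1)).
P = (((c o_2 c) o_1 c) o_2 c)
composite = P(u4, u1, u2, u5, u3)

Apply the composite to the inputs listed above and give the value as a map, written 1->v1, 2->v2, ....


1->1, 2->1, 3->1

(u1 · u2) = 1->2, 2->1, 3->1
(u4 · (u1 · u2)) = 1->1, 2->1, 3->1
(u5 · u3) = 1->3, 2->2, 3->2
((u4 · (u1 · u2)) · (u5 · u3)) = 1->1, 2->1, 3->1


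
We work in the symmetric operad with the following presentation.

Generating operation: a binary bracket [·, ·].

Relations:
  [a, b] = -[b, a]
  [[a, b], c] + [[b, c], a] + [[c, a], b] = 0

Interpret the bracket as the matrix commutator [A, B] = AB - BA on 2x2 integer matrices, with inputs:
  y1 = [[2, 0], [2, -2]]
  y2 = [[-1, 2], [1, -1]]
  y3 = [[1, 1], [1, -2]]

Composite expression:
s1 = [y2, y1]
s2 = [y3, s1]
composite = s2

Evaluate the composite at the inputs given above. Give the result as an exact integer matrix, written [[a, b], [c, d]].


[[12, -32], [-4, -12]]


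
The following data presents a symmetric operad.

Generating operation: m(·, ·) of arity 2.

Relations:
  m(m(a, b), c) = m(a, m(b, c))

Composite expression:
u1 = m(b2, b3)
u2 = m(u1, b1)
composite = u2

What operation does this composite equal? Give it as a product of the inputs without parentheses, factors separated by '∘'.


Every regrouping of m is equal, so read the b-inputs in written order.
m(b2, b3) spells out as b2 ∘ b3
m(m(b2, b3), b1) spells out as b2 ∘ b3 ∘ b1

b2 ∘ b3 ∘ b1


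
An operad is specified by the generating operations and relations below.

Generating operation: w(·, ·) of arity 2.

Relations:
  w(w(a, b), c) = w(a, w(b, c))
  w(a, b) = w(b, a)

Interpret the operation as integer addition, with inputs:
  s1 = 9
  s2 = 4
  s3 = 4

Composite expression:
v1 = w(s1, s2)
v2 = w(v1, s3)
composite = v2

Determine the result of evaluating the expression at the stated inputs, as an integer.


17


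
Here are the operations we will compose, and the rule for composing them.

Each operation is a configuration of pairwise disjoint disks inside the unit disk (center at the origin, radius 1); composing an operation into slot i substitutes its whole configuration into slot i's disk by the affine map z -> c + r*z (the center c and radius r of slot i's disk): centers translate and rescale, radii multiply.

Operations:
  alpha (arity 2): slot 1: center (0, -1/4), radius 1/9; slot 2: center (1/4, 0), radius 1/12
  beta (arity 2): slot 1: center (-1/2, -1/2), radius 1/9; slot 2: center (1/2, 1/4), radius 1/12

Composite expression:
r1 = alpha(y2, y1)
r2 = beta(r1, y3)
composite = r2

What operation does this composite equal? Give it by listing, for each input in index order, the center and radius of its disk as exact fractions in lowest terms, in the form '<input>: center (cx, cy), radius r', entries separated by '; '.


Affine substitution under beta: radii multiply and y-centers shift.
y2 passes through 2 substitutions, ending at center (-1/2, -19/36), radius 1/81
y1 passes through 2 substitutions, ending at center (-17/36, -1/2), radius 1/108
y3 passes through 1 substitution, ending at center (1/2, 1/4), radius 1/12

y1: center (-17/36, -1/2), radius 1/108; y2: center (-1/2, -19/36), radius 1/81; y3: center (1/2, 1/4), radius 1/12


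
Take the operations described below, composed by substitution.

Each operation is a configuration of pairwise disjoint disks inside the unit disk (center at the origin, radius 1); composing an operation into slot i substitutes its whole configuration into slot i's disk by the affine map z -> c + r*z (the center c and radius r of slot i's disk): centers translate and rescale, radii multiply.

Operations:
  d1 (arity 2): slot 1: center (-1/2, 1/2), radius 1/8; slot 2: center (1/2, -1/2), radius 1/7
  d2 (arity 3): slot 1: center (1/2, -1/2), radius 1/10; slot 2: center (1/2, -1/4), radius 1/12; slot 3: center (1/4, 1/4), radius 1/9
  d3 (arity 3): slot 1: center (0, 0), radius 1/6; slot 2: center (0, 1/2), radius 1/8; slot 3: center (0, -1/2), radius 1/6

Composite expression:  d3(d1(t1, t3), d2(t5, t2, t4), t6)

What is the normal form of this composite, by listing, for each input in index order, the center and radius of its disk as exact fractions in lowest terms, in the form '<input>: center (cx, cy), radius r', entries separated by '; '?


t1: center (-1/12, 1/12), radius 1/48; t2: center (1/16, 15/32), radius 1/96; t3: center (1/12, -1/12), radius 1/42; t4: center (1/32, 17/32), radius 1/72; t5: center (1/16, 7/16), radius 1/80; t6: center (0, -1/2), radius 1/6

Each t-disk chains the slot maps above it in d3; radii multiply.
for t1, the 2-step affine chain lands on center (-1/12, 1/12), radius 1/48
for t3, the 2-step affine chain lands on center (1/12, -1/12), radius 1/42
for t5, the 2-step affine chain lands on center (1/16, 7/16), radius 1/80
for t2, the 2-step affine chain lands on center (1/16, 15/32), radius 1/96
for t4, the 2-step affine chain lands on center (1/32, 17/32), radius 1/72
for t6, the 1-step affine chain lands on center (0, -1/2), radius 1/6


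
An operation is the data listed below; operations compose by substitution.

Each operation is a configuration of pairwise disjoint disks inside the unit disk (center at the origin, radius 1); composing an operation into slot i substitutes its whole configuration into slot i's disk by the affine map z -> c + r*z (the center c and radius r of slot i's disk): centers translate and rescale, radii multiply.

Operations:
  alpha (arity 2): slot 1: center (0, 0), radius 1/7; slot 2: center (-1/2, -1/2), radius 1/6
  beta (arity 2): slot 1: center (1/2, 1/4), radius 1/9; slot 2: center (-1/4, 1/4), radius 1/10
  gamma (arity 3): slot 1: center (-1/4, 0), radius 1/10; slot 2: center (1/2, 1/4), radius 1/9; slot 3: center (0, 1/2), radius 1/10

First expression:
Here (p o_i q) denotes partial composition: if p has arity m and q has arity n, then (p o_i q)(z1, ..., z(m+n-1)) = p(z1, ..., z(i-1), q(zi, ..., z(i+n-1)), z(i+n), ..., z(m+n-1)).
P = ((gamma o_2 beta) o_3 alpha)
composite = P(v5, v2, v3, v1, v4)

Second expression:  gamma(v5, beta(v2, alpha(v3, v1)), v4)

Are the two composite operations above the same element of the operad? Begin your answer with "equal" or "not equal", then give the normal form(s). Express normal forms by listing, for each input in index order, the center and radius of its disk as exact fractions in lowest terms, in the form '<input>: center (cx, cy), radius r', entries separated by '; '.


equal: each reduces to v1: center (7/15, 49/180), radius 1/540; v2: center (5/9, 5/18), radius 1/81; v3: center (17/36, 5/18), radius 1/630; v4: center (0, 1/2), radius 1/10; v5: center (-1/4, 0), radius 1/10


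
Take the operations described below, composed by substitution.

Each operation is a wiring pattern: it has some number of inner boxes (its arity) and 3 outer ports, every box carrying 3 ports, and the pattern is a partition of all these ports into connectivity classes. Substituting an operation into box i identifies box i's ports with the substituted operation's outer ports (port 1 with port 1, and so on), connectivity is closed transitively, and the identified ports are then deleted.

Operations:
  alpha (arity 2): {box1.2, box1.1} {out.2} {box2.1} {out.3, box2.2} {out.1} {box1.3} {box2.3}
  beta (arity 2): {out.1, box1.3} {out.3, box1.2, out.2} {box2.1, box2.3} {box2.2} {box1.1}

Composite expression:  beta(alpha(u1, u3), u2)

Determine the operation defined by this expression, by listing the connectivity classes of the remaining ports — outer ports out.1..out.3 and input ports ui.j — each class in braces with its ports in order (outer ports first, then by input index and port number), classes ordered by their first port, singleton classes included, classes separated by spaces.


{out.1, u3.2} {out.2, out.3} {u1.1, u1.2} {u1.3} {u2.1, u2.3} {u2.2} {u3.1} {u3.3}


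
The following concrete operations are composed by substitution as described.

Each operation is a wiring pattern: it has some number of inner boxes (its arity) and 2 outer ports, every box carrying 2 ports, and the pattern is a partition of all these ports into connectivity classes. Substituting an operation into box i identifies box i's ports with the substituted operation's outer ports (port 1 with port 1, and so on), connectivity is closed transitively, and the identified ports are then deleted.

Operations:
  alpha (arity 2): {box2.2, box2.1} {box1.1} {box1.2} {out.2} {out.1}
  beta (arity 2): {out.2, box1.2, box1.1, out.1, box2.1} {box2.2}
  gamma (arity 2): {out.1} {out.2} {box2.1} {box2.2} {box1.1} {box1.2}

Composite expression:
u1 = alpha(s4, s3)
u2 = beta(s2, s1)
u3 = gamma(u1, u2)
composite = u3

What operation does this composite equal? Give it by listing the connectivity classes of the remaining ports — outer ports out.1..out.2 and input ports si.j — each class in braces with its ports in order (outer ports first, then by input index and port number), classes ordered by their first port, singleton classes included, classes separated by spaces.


Reachability decides: close wires over gamma-identified ports.
alpha over (s4, s3) gives {out.1} {out.2} {s3.1, s3.2} {s4.1} {s4.2}, out.j being that stage's outer ports
beta over (s2, s1) gives {out.1, out.2, s1.1, s2.1, s2.2} {s1.2}, out.j being that stage's outer ports
gamma over (s4, s3, s2, s1) gives {out.1} {out.2} {s1.1, s2.1, s2.2} {s1.2} {s3.1, s3.2} {s4.1} {s4.2}, out.j being that stage's outer ports

{out.1} {out.2} {s1.1, s2.1, s2.2} {s1.2} {s3.1, s3.2} {s4.1} {s4.2}


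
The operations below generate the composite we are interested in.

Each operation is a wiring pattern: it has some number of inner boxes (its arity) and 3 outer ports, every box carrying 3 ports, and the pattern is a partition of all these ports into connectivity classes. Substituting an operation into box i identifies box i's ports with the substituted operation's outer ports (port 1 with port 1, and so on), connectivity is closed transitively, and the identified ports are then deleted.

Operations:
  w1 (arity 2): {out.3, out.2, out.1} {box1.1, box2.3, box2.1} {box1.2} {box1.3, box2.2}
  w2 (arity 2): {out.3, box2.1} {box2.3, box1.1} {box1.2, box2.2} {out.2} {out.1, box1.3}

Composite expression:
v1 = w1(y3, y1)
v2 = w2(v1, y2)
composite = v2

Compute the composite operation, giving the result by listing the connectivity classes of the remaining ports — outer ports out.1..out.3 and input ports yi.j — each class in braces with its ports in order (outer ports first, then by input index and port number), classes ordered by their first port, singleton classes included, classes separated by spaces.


{out.1, y2.2, y2.3} {out.2} {out.3, y2.1} {y1.1, y1.3, y3.1} {y1.2, y3.3} {y3.2}

Connectivity passes through glued w2-boundaries; trace each wire chain.
through w1, on inputs (y3, y1): {out.1, out.2, out.3} {y1.1, y1.3, y3.1} {y1.2, y3.3} {y3.2} (out.j = stage outer ports)
through w2, on inputs (y3, y1, y2): {out.1, y2.2, y2.3} {out.2} {out.3, y2.1} {y1.1, y1.3, y3.1} {y1.2, y3.3} {y3.2} (out.j = stage outer ports)


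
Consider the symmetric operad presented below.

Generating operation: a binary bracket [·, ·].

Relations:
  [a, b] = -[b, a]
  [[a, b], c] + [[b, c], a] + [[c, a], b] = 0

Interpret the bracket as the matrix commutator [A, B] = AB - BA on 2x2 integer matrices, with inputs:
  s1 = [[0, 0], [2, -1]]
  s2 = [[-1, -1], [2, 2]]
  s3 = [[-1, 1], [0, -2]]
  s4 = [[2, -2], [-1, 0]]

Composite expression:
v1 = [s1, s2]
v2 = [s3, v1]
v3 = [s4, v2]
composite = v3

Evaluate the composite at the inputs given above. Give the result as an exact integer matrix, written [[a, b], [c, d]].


[[-21, -42], [0, 21]]

[s1, s2] = [[2, -1], [-8, -2]]
[s3, [s1, s2]] = [[-8, -5], [8, 8]]
[s4, [s3, [s1, s2]]] = [[-21, -42], [0, 21]]


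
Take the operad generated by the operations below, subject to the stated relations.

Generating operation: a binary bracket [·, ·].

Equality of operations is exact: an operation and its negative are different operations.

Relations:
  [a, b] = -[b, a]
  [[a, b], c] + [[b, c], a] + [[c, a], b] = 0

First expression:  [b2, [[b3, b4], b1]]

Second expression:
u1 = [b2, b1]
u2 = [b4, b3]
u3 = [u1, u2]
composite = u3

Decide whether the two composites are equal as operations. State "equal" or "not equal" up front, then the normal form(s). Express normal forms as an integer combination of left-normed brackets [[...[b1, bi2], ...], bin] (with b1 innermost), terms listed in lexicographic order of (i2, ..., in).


not equal; the first gives [[[b1, b3], b4], b2] - [[[b1, b4], b3], b2] and the second [[[b1, b2], b3], b4] - [[[b1, b2], b4], b3]


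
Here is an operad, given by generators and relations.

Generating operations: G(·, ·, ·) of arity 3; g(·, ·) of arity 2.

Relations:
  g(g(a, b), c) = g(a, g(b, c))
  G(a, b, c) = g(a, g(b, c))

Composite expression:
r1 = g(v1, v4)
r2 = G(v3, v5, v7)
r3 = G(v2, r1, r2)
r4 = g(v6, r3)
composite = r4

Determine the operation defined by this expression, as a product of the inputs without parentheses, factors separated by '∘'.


The g-tree's shape is irrelevant; the v-reading-order decides.
g(v1, v4) spells out as v1 ∘ v4
G(v3, v5, v7) spells out as v3 ∘ v5 ∘ v7
G(v2, g(v1, v4), G(v3, v5, v7)) spells out as v2 ∘ v1 ∘ v4 ∘ v3 ∘ v5 ∘ v7
g(v6, G(v2, g(v1, v4), G(v3, v5, v7))) spells out as v6 ∘ v2 ∘ v1 ∘ v4 ∘ v3 ∘ v5 ∘ v7

v6 ∘ v2 ∘ v1 ∘ v4 ∘ v3 ∘ v5 ∘ v7


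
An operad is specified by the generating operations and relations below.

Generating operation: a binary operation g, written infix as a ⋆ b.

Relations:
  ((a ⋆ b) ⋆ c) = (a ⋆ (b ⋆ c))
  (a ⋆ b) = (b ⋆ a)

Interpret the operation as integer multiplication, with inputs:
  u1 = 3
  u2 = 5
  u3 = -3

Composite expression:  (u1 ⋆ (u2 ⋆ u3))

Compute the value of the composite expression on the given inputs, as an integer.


-45

(u2 ⋆ u3) = -15
(u1 ⋆ (u2 ⋆ u3)) = -45


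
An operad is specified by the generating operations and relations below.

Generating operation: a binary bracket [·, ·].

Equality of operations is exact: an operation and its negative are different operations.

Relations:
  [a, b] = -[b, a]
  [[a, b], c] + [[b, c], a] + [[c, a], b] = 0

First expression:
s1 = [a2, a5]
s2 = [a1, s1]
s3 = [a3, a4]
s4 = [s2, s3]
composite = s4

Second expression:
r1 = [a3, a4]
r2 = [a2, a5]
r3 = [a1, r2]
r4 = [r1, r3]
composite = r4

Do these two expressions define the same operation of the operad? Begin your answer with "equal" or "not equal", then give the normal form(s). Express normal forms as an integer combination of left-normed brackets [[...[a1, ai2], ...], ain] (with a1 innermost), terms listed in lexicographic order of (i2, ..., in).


not equal — first [[[[a1, a2], a5], a3], a4] - [[[[a1, a2], a5], a4], a3] - [[[[a1, a5], a2], a3], a4] + [[[[a1, a5], a2], a4], a3], second -[[[[a1, a2], a5], a3], a4] + [[[[a1, a2], a5], a4], a3] + [[[[a1, a5], a2], a3], a4] - [[[[a1, a5], a2], a4], a3]

The first expression, normalized: [[[[a1, a2], a5], a3], a4] - [[[[a1, a2], a5], a4], a3] - [[[[a1, a5], a2], a3], a4] + [[[[a1, a5], a2], a4], a3]
The second expression, normalized: -[[[[a1, a2], a5], a3], a4] + [[[[a1, a2], a5], a4], a3] + [[[[a1, a5], a2], a3], a4] - [[[[a1, a5], a2], a4], a3]
The normal forms differ: not equal.


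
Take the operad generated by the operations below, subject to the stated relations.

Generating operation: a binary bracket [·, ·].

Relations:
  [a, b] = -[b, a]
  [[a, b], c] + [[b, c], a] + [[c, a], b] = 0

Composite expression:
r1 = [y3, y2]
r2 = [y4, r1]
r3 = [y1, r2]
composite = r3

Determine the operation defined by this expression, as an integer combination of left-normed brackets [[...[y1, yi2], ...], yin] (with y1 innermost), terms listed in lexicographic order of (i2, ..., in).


[[[y1, y2], y3], y4] - [[[y1, y3], y2], y4] - [[[y1, y4], y2], y3] + [[[y1, y4], y3], y2]

A multilinear Lie element is pinned by y1-initial words (y1 innermost).
Composite bracket: [y1, [y4, [y3, y2]]]
Each bracket splits as ab - ba, giving 8 signed words (2^3 = 8).
Collect the words opening with y1:
  y1y2y3y4 (sign +1) contributes +[[[y1, y2], y3], y4]
  y1y3y2y4 (sign -1) contributes -[[[y1, y3], y2], y4]
  y1y4y2y3 (sign -1) contributes -[[[y1, y4], y2], y3]
  y1y4y3y2 (sign +1) contributes +[[[y1, y4], y3], y2]


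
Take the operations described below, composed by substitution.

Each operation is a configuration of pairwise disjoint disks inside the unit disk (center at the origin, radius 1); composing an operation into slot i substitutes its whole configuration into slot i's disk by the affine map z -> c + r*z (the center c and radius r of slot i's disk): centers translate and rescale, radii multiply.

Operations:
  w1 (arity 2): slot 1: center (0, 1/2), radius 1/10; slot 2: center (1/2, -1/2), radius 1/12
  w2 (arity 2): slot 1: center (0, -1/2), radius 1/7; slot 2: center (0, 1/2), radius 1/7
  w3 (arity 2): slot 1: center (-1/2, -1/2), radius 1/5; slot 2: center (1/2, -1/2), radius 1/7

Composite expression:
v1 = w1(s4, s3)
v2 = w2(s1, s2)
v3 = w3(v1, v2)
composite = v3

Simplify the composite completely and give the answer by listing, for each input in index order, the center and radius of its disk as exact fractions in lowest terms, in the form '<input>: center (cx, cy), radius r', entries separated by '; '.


s1: center (1/2, -4/7), radius 1/49; s2: center (1/2, -3/7), radius 1/49; s3: center (-2/5, -3/5), radius 1/60; s4: center (-1/2, -2/5), radius 1/50


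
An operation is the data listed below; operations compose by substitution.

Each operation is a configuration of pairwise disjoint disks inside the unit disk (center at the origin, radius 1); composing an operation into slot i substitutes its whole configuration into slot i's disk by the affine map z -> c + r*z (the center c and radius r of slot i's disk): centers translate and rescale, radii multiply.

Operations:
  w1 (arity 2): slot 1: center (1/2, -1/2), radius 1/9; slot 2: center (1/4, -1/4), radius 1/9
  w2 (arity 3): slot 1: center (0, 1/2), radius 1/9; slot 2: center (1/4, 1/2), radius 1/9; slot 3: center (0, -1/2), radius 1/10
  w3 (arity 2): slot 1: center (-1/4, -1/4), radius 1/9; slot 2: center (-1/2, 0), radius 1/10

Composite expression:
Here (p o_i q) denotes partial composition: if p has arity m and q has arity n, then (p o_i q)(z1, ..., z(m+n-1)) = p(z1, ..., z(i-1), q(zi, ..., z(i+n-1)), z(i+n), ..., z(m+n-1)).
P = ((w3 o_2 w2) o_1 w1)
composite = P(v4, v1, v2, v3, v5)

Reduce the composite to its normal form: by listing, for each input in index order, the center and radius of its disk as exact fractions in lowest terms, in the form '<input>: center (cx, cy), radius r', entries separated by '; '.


Only the slot chain above each v matters under w3; compose those maps.
v4 passes through 2 substitutions, ending at center (-7/36, -11/36), radius 1/81
v1 passes through 2 substitutions, ending at center (-2/9, -5/18), radius 1/81
v2 passes through 2 substitutions, ending at center (-1/2, 1/20), radius 1/90
v3 passes through 2 substitutions, ending at center (-19/40, 1/20), radius 1/90
v5 passes through 2 substitutions, ending at center (-1/2, -1/20), radius 1/100

v1: center (-2/9, -5/18), radius 1/81; v2: center (-1/2, 1/20), radius 1/90; v3: center (-19/40, 1/20), radius 1/90; v4: center (-7/36, -11/36), radius 1/81; v5: center (-1/2, -1/20), radius 1/100


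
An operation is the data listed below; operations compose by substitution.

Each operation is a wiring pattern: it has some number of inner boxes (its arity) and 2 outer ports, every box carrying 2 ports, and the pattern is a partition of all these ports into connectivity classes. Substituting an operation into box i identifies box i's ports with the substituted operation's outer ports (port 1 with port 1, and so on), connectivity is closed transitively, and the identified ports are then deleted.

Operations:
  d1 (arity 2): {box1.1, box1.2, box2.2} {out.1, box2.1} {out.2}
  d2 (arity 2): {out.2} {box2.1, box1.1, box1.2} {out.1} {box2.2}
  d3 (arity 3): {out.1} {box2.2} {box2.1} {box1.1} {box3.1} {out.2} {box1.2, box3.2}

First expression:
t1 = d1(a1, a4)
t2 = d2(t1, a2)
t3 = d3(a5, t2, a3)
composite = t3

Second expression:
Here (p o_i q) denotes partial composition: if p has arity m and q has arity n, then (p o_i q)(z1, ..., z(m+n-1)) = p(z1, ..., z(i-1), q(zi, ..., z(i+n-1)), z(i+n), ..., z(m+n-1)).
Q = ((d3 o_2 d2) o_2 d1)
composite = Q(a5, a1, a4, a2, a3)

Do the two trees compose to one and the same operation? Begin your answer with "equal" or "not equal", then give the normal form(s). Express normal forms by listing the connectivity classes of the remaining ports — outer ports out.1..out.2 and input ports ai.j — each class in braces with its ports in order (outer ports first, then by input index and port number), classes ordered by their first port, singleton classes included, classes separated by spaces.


In normal form, the first expression is {out.1} {out.2} {a1.1, a1.2, a4.2} {a2.1, a4.1} {a2.2} {a3.1} {a3.2, a5.2} {a5.1}
In normal form, the second expression is {out.1} {out.2} {a1.1, a1.2, a4.2} {a2.1, a4.1} {a2.2} {a3.1} {a3.2, a5.2} {a5.1}
The normal forms match — equal.

equal: each reduces to {out.1} {out.2} {a1.1, a1.2, a4.2} {a2.1, a4.1} {a2.2} {a3.1} {a3.2, a5.2} {a5.1}


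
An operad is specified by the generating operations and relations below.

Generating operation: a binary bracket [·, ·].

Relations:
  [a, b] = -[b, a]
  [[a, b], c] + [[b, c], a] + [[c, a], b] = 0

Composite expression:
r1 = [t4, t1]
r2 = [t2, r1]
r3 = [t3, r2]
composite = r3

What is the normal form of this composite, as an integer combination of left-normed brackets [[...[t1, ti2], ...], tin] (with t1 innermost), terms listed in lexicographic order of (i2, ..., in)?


-[[[t1, t4], t2], t3]

Expand each bracket as ab - ba; the t1-initial words give the coefficients.
Composite bracket: [t3, [t2, [t4, t1]]]
Each bracket splits as ab - ba, giving 8 signed words (2^3 = 8).
Collect the words opening with t1:
  word t1t4t2t3 has sign -1, contributing -[[[t1, t4], t2], t3]


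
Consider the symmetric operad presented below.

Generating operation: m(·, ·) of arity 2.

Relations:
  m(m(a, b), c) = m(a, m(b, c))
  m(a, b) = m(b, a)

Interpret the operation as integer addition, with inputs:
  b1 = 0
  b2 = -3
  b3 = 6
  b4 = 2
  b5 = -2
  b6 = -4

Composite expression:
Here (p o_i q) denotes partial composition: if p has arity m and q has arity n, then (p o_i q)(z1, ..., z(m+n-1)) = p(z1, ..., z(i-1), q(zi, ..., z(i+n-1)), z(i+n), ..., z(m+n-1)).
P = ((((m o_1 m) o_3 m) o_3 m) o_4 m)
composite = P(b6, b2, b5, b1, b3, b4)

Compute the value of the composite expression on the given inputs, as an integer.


m(b6, b2) = -7
m(b1, b3) = 6
m(b5, m(b1, b3)) = 4
m(m(b5, m(b1, b3)), b4) = 6
m(m(b6, b2), m(m(b5, m(b1, b3)), b4)) = -1

-1


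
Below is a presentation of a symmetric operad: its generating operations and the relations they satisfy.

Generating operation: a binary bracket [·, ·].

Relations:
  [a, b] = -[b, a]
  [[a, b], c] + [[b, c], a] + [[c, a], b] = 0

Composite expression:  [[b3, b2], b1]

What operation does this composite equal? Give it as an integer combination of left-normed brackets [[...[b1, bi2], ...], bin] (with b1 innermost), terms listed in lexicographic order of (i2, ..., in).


Skip Jacobi rewriting: expand, keep b1-initial words, read off terms.
Composite bracket: [[b3, b2], b1]
Expanding via [a, b] = ab - ba: 4 signed words (2^2 = 4).
Keep just the words that open with b1:
  word b1b2b3 has sign +1, contributing +[[b1, b2], b3]
  word b1b3b2 has sign -1, contributing -[[b1, b3], b2]

[[b1, b2], b3] - [[b1, b3], b2]


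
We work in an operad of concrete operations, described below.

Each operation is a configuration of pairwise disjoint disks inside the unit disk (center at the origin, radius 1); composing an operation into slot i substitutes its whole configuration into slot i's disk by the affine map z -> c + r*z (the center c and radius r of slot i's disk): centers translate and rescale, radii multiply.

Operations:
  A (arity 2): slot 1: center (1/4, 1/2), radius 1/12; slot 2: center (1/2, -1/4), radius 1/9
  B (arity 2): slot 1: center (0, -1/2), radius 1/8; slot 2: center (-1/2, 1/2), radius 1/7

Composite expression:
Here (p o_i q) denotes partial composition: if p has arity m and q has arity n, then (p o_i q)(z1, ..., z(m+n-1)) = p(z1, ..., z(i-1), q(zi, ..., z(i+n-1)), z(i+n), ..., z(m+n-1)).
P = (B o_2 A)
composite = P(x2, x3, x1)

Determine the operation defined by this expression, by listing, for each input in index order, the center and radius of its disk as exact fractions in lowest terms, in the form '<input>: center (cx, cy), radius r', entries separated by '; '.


Each x-disk chains the slot maps above it in B; radii multiply.
tracing x2 down its 1-map path: center (0, -1/2), radius 1/8
tracing x3 down its 2-map path: center (-13/28, 4/7), radius 1/84
tracing x1 down its 2-map path: center (-3/7, 13/28), radius 1/63

x1: center (-3/7, 13/28), radius 1/63; x2: center (0, -1/2), radius 1/8; x3: center (-13/28, 4/7), radius 1/84


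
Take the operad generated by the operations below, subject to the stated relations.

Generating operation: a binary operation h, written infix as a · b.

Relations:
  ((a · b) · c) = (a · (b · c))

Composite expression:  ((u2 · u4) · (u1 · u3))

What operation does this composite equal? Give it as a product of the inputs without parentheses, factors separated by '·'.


Under associativity of h, the answer is the u's in reading order.
(u2 · u4) linearizes to u2 · u4
(u1 · u3) linearizes to u1 · u3
((u2 · u4) · (u1 · u3)) linearizes to u2 · u4 · u1 · u3

u2 · u4 · u1 · u3


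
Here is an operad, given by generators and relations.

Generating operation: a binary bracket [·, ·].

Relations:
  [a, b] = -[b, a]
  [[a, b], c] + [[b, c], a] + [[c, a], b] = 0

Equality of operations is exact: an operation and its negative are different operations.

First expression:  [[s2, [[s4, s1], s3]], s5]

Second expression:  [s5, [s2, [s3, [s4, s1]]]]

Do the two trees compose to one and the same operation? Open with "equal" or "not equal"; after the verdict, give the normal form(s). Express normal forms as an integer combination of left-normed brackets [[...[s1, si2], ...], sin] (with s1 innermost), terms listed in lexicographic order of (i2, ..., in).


Reducing the first expression gives [[[[s1, s4], s3], s2], s5]
Reducing the second expression gives [[[[s1, s4], s3], s2], s5]
Both agree, so they are equal.

equal; both compose to [[[[s1, s4], s3], s2], s5]


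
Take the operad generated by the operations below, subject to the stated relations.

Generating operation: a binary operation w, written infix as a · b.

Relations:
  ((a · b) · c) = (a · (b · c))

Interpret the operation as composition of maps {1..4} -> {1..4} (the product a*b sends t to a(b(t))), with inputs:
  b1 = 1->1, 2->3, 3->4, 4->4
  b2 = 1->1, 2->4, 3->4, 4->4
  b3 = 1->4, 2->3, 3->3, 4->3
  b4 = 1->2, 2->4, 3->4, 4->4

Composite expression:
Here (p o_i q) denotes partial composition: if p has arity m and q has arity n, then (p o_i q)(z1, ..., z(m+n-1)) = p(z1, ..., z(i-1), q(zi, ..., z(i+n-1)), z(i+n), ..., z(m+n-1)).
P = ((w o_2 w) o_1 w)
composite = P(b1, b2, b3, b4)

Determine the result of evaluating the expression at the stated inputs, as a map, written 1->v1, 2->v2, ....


1->4, 2->4, 3->4, 4->4

(b1 · b2) = 1->1, 2->4, 3->4, 4->4
(b3 · b4) = 1->3, 2->3, 3->3, 4->3
((b1 · b2) · (b3 · b4)) = 1->4, 2->4, 3->4, 4->4


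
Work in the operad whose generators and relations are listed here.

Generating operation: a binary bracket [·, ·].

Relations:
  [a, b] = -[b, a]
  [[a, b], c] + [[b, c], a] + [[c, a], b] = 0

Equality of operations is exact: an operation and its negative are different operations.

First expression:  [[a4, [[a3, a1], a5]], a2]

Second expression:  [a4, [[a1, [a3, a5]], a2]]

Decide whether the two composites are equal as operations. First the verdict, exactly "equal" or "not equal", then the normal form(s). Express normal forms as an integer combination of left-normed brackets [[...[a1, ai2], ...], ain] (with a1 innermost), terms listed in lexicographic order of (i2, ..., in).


not equal; first: [[[[a1, a3], a5], a4], a2]; second: -[[[[a1, a3], a5], a2], a4] + [[[[a1, a5], a3], a2], a4]


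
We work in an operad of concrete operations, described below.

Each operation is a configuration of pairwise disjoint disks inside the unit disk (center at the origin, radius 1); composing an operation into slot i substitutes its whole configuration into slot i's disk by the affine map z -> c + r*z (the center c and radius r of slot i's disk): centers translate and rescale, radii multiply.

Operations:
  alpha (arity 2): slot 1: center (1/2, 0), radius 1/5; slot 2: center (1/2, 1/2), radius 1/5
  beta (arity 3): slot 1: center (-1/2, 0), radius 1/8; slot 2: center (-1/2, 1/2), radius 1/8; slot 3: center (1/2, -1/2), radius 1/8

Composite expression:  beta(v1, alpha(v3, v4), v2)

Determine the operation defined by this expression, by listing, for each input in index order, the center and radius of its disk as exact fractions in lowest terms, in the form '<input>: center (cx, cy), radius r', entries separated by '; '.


Only the slot chain above each v matters under beta; compose those maps.
for v1, the 1-step affine chain lands on center (-1/2, 0), radius 1/8
for v3, the 2-step affine chain lands on center (-7/16, 1/2), radius 1/40
for v4, the 2-step affine chain lands on center (-7/16, 9/16), radius 1/40
for v2, the 1-step affine chain lands on center (1/2, -1/2), radius 1/8

v1: center (-1/2, 0), radius 1/8; v2: center (1/2, -1/2), radius 1/8; v3: center (-7/16, 1/2), radius 1/40; v4: center (-7/16, 9/16), radius 1/40


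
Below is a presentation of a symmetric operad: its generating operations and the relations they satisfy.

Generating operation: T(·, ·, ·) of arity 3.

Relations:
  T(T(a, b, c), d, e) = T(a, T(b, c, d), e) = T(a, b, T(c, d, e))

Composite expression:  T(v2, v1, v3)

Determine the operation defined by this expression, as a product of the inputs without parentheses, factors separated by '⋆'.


v2 ⋆ v1 ⋆ v3

Key point: T is associative — brackets drop, the v-order remains.
T(v2, v1, v3) collapses to v2 ⋆ v1 ⋆ v3


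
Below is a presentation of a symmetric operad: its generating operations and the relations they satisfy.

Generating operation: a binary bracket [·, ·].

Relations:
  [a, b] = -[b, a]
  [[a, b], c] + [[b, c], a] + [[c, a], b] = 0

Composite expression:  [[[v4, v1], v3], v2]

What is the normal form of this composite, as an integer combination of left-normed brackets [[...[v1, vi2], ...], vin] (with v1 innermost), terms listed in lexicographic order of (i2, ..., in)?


Left-normed coefficients sit on the v1-initial expansion words.
Composite bracket: [[[v4, v1], v3], v2]
Under [a, b] = ab - ba we get 8 signed associative words (2^3 = 8).
Words beginning with v1 determine it all:
  from v1v4v3v2, sign -1: term -[[[v1, v4], v3], v2]

-[[[v1, v4], v3], v2]


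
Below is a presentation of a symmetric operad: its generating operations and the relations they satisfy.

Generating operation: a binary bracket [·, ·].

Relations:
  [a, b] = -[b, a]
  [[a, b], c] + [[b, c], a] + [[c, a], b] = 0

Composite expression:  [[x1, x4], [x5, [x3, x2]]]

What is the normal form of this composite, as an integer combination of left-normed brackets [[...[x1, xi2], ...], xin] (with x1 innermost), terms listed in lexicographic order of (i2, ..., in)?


In the tensor algebra, words opening x1 carry the x1-anchored form.
Composite bracket: [[x1, x4], [x5, [x3, x2]]]
Under [a, b] = ab - ba we get 16 signed associative words (2^4 = 16).
Only words starting with x1 matter:
  word x1x4x2x3x5 has sign +1, contributing +[[[[x1, x4], x2], x3], x5]
  word x1x4x3x2x5 has sign -1, contributing -[[[[x1, x4], x3], x2], x5]
  word x1x4x5x2x3 has sign -1, contributing -[[[[x1, x4], x5], x2], x3]
  word x1x4x5x3x2 has sign +1, contributing +[[[[x1, x4], x5], x3], x2]

[[[[x1, x4], x2], x3], x5] - [[[[x1, x4], x3], x2], x5] - [[[[x1, x4], x5], x2], x3] + [[[[x1, x4], x5], x3], x2]
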